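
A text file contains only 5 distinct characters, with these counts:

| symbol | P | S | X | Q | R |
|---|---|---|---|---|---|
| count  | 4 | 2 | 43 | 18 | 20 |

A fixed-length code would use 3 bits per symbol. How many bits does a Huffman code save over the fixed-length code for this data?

Fixed-length: 3 bits × 87 symbols = 261 bits.
Huffman merges:
merge S(2) and P(4): 6
merge 6 and Q(18): 24
merge R(20) and 24: 44
merge X(43) and 44: 87
Huffman total = 6 + 24 + 44 + 87 = 161 bits.
Saving = 261 − 161 = 100 bits.

100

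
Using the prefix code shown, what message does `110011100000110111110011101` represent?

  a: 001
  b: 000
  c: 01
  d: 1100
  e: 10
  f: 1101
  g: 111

dgbaegdgc

Read left to right; each codeword is recognised as soon as it completes (prefix code):
  1100→d | 111→g | 000→b | 001→a | 10→e | 111→g | 1100→d | 111→g | 01→c
Decoded message: dgbaegdgc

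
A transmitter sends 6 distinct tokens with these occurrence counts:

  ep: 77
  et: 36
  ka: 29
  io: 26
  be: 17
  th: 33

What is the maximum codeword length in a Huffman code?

3

Merge the two lowest-weight nodes at each step:
combine be(17), io(26) → 43
combine ka(29), th(33) → 62
combine et(36), 43 → 79
combine 62, ep(77) → 139
combine 79, 139 → 218
Maximum depth reached is 3.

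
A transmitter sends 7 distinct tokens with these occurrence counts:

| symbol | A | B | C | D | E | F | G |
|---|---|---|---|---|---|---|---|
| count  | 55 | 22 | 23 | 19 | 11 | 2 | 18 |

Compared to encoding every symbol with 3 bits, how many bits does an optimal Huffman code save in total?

Fixed-length: 3 bits × 150 symbols = 450 bits.
Huffman merges:
combine F(2), E(11) → 13
combine 13, G(18) → 31
combine D(19), B(22) → 41
combine C(23), 31 → 54
combine 41, 54 → 95
combine A(55), 95 → 150
Huffman total = 13 + 31 + 41 + 54 + 95 + 150 = 384 bits.
Saving = 450 − 384 = 66 bits.

66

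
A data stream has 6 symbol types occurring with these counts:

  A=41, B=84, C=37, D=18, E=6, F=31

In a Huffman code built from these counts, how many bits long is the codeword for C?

3

Huffman merges, smallest pair first:
E(6) + D(18) → 24
24 + F(31) → 55
C(37) + A(41) → 78
55 + 78 → 133
B(84) + 133 → 217
C's leaf is at depth 3, giving a 3-bit codeword.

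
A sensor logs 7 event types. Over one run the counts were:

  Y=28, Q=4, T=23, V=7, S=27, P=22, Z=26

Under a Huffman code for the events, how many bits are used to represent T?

Repeatedly merge the two smallest:
merge Q(4) and V(7): 11
merge 11 and P(22): 33
merge T(23) and Z(26): 49
merge S(27) and Y(28): 55
merge 33 and 49: 82
merge 55 and 82: 137
T's leaf is at depth 3, giving a 3-bit codeword.

3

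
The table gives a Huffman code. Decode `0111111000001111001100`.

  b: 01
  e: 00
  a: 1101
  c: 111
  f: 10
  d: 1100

bcdebced

Read left to right; each codeword is recognised as soon as it completes (prefix code):
  01→b | 111→c | 1100→d | 00→e | 01→b | 111→c | 00→e | 1100→d
Decoded message: bcdebced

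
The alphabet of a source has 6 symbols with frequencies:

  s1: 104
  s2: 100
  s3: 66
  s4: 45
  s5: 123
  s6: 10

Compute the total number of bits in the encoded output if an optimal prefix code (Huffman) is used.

Merge the two smallest weights repeatedly:
combine s6(10), s4(45) → 55
combine 55, s3(66) → 121
combine s2(100), s1(104) → 204
combine 121, s5(123) → 244
combine 204, 244 → 448
The encoded length is the sum of every internal node's weight: 55 + 121 + 204 + 244 + 448 = 1072 bits.

1072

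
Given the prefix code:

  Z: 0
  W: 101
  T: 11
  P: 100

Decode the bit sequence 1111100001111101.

Read left to right; each codeword is recognised as soon as it completes (prefix code):
  11→T | 11→T | 100→P | 0→Z | 0→Z | 11→T | 11→T | 101→W
Decoded message: TTPZZTTW

TTPZZTTW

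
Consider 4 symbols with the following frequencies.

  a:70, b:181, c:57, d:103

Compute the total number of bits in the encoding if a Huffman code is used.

768

Greedily combine the two least-frequent nodes:
merge c(57) and a(70): 127
merge d(103) and 127: 230
merge b(181) and 230: 411
Total encoded bits = sum of merged weights = 127 + 230 + 411 = 768.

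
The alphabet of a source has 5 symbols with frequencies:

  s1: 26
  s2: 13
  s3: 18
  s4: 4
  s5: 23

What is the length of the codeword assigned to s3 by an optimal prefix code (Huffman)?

2

Build the tree from the bottom:
combine s4(4), s2(13) → 17
combine 17, s3(18) → 35
combine s5(23), s1(26) → 49
combine 35, 49 → 84
The subtree containing s3 is merged 2 times, so code length = 2.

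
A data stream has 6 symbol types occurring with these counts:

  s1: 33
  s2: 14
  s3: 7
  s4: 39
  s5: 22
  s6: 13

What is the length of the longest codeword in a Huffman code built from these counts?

4

Merge the two lowest-weight nodes at each step:
merge s3(7) and s6(13): 20
merge s2(14) and 20: 34
merge s5(22) and s1(33): 55
merge 34 and s4(39): 73
merge 55 and 73: 128
The rarest symbols sit at the bottom; the longest codeword is 4 bits.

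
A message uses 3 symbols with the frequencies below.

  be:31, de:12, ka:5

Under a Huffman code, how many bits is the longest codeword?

Merge the two lowest-weight nodes at each step:
merge ka(5) and de(12): 17
merge 17 and be(31): 48
Maximum depth reached is 2.

2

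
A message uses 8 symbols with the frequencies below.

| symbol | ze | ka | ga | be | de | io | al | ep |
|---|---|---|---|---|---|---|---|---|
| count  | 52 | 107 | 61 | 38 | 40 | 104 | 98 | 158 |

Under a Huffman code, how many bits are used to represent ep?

Repeatedly merge the two smallest:
merge be(38) and de(40): 78
merge ze(52) and ga(61): 113
merge 78 and al(98): 176
merge io(104) and ka(107): 211
merge 113 and ep(158): 271
merge 176 and 211: 387
merge 271 and 387: 658
ep's leaf is at depth 2, giving a 2-bit codeword.

2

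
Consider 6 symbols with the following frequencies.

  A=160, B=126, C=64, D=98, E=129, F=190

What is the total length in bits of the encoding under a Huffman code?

Greedily combine the two least-frequent nodes:
combine C(64), D(98) → 162
combine B(126), E(129) → 255
combine A(160), 162 → 322
combine F(190), 255 → 445
combine 322, 445 → 767
Each symbol's bit-cost is frequency × depth; summing gives 1951 bits (equivalently 162 + 255 + 322 + 445 + 767).

1951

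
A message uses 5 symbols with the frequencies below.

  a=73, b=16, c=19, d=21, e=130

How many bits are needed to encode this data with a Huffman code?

Merge the two smallest weights repeatedly:
combine b(16), c(19) → 35
combine d(21), 35 → 56
combine 56, a(73) → 129
combine 129, e(130) → 259
Each symbol's bit-cost is frequency × depth; summing gives 479 bits (equivalently 35 + 56 + 129 + 259).

479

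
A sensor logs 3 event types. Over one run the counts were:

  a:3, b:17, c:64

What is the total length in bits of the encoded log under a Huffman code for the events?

104

Merge the two smallest weights repeatedly:
a(3) + b(17) → 20
20 + c(64) → 84
Total encoded bits = sum of merged weights = 20 + 84 = 104.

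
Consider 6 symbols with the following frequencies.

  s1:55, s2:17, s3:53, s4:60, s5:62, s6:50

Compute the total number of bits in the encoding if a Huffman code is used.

769

Greedily combine the two least-frequent nodes:
combine s2(17), s6(50) → 67
combine s3(53), s1(55) → 108
combine s4(60), s5(62) → 122
combine 67, 108 → 175
combine 122, 175 → 297
Each symbol's bit-cost is frequency × depth; summing gives 769 bits (equivalently 67 + 108 + 122 + 175 + 297).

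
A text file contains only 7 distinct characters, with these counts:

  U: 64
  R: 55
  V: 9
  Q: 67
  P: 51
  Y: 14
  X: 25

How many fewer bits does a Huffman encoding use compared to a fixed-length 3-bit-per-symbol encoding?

Fixed-length: 3 bits × 285 symbols = 855 bits.
Huffman merges:
combine V(9), Y(14) → 23
combine 23, X(25) → 48
combine 48, P(51) → 99
combine R(55), U(64) → 119
combine Q(67), 99 → 166
combine 119, 166 → 285
Huffman total = 23 + 48 + 99 + 119 + 166 + 285 = 740 bits.
Saving = 855 − 740 = 115 bits.

115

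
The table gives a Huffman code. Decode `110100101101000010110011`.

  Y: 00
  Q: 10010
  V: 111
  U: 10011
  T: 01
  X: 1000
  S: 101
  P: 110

Read left to right; each codeword is recognised as soon as it completes (prefix code):
  110→P | 10010→Q | 110→P | 1000→X | 01→T | 01→T | 10011→U
Decoded message: PQPXTTU

PQPXTTU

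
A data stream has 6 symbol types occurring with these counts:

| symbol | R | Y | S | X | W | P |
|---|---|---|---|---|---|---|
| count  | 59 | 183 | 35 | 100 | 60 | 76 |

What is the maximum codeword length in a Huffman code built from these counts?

Merge the two lowest-weight nodes at each step:
combine S(35), R(59) → 94
combine W(60), P(76) → 136
combine 94, X(100) → 194
combine 136, Y(183) → 319
combine 194, 319 → 513
The first pair merged (S, R) ends up deepest, at depth 3.

3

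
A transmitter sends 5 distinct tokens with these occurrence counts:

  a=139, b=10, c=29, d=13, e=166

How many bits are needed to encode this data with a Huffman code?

623

Build the Huffman tree bottom-up:
merge b(10) and d(13): 23
merge 23 and c(29): 52
merge 52 and a(139): 191
merge e(166) and 191: 357
Each symbol's bit-cost is frequency × depth; summing gives 623 bits (equivalently 23 + 52 + 191 + 357).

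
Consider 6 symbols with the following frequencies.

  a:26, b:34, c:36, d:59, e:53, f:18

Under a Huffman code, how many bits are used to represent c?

Build the tree from the bottom:
merge f(18) and a(26): 44
merge b(34) and c(36): 70
merge 44 and e(53): 97
merge d(59) and 70: 129
merge 97 and 129: 226
c sits 3 levels below the root, so its codeword is 3 bits.

3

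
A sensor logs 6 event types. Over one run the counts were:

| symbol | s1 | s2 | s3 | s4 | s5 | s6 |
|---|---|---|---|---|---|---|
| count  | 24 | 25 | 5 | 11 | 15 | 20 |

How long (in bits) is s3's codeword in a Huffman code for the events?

Repeatedly merge the two smallest:
merge s3(5) and s4(11): 16
merge s5(15) and 16: 31
merge s6(20) and s1(24): 44
merge s2(25) and 31: 56
merge 44 and 56: 100
s3's leaf is at depth 4, giving a 4-bit codeword.

4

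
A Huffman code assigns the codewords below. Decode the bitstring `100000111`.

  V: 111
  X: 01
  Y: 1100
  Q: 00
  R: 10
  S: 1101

RQQV

Read left to right; each codeword is recognised as soon as it completes (prefix code):
  10→R | 00→Q | 00→Q | 111→V
Decoded message: RQQV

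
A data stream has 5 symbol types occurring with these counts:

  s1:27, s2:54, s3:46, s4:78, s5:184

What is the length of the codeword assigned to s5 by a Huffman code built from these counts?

1

Huffman merges, smallest pair first:
merge s1(27) and s3(46): 73
merge s2(54) and 73: 127
merge s4(78) and 127: 205
merge s5(184) and 205: 389
s5 is merged only at the final step, so code length = 1.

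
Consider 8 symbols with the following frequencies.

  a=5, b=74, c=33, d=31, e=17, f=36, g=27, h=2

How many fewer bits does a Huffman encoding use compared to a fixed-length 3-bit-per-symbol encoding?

79

Fixed-length: 3 bits × 225 symbols = 675 bits.
Huffman merges:
combine h(2), a(5) → 7
combine 7, e(17) → 24
combine 24, g(27) → 51
combine d(31), c(33) → 64
combine f(36), 51 → 87
combine 64, b(74) → 138
combine 87, 138 → 225
Huffman total = 7 + 24 + 51 + 64 + 87 + 138 + 225 = 596 bits.
Saving = 675 − 596 = 79 bits.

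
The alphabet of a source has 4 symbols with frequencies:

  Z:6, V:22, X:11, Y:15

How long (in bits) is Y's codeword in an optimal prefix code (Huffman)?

Repeatedly merge the two smallest:
Z(6) + X(11) → 17
Y(15) + 17 → 32
V(22) + 32 → 54
The subtree containing Y is merged 2 times, so code length = 2.

2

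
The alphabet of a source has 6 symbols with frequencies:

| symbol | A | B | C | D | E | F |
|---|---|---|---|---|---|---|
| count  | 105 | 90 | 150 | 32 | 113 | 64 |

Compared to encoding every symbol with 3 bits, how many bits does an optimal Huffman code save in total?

272

Fixed-length: 3 bits × 554 symbols = 1662 bits.
Huffman merges:
D(32) + F(64) → 96
B(90) + 96 → 186
A(105) + E(113) → 218
C(150) + 186 → 336
218 + 336 → 554
Huffman total = 96 + 186 + 218 + 336 + 554 = 1390 bits.
Saving = 1662 − 1390 = 272 bits.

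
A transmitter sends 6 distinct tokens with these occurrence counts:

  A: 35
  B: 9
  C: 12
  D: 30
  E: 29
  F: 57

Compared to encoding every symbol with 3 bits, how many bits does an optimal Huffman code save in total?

101

Fixed-length: 3 bits × 172 symbols = 516 bits.
Huffman merges:
merge B(9) and C(12): 21
merge 21 and E(29): 50
merge D(30) and A(35): 65
merge 50 and F(57): 107
merge 65 and 107: 172
Huffman total = 21 + 50 + 65 + 107 + 172 = 415 bits.
Saving = 516 − 415 = 101 bits.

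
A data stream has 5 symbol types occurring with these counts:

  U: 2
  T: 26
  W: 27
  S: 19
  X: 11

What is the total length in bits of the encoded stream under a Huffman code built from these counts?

183

Greedily combine the two least-frequent nodes:
U(2) + X(11) → 13
13 + S(19) → 32
T(26) + W(27) → 53
32 + 53 → 85
Each symbol's bit-cost is frequency × depth; summing gives 183 bits (equivalently 13 + 32 + 53 + 85).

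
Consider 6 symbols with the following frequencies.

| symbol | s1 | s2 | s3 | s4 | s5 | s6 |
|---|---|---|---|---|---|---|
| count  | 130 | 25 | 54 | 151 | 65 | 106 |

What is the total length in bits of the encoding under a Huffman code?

Build the Huffman tree bottom-up:
merge s2(25) and s3(54): 79
merge s5(65) and 79: 144
merge s6(106) and s1(130): 236
merge 144 and s4(151): 295
merge 236 and 295: 531
Total encoded bits = sum of merged weights = 79 + 144 + 236 + 295 + 531 = 1285.

1285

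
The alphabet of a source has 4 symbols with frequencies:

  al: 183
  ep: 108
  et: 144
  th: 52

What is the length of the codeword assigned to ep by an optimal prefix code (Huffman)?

Huffman merges, smallest pair first:
combine th(52), ep(108) → 160
combine et(144), 160 → 304
combine al(183), 304 → 487
The subtree containing ep is merged 3 times, so code length = 3.

3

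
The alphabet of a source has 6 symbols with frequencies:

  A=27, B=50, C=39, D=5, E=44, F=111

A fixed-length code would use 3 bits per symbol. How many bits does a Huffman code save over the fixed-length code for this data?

190

Fixed-length: 3 bits × 276 symbols = 828 bits.
Huffman merges:
combine D(5), A(27) → 32
combine 32, C(39) → 71
combine E(44), B(50) → 94
combine 71, 94 → 165
combine F(111), 165 → 276
Huffman total = 32 + 71 + 94 + 165 + 276 = 638 bits.
Saving = 828 − 638 = 190 bits.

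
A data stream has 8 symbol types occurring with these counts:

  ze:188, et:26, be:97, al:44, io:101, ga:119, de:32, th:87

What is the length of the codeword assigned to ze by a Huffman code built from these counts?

Huffman merges, smallest pair first:
merge et(26) and de(32): 58
merge al(44) and 58: 102
merge th(87) and be(97): 184
merge io(101) and 102: 203
merge ga(119) and 184: 303
merge ze(188) and 203: 391
merge 303 and 391: 694
ze sits 2 levels below the root, so its codeword is 2 bits.

2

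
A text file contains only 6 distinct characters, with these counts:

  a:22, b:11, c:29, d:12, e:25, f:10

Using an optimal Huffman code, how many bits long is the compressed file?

272

Build the Huffman tree bottom-up:
f(10) + b(11) → 21
d(12) + 21 → 33
a(22) + e(25) → 47
c(29) + 33 → 62
47 + 62 → 109
Each symbol's bit-cost is frequency × depth; summing gives 272 bits (equivalently 21 + 33 + 47 + 62 + 109).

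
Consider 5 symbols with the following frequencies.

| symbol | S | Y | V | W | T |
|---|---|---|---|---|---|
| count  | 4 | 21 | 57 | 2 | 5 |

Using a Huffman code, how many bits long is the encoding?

Merge the two smallest weights repeatedly:
W(2) + S(4) → 6
T(5) + 6 → 11
11 + Y(21) → 32
32 + V(57) → 89
The encoded length is the sum of every internal node's weight: 6 + 11 + 32 + 89 = 138 bits.

138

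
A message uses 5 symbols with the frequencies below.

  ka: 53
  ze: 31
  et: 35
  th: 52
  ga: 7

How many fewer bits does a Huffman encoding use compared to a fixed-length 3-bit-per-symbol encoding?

140

Fixed-length: 3 bits × 178 symbols = 534 bits.
Huffman merges:
ga(7) + ze(31) → 38
et(35) + 38 → 73
th(52) + ka(53) → 105
73 + 105 → 178
Huffman total = 38 + 73 + 105 + 178 = 394 bits.
Saving = 534 − 394 = 140 bits.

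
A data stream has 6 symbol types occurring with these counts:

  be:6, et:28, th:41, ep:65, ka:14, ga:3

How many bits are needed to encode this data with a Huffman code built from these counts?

Merge the two smallest weights repeatedly:
ga(3) + be(6) → 9
9 + ka(14) → 23
23 + et(28) → 51
th(41) + 51 → 92
ep(65) + 92 → 157
Each symbol's bit-cost is frequency × depth; summing gives 332 bits (equivalently 9 + 23 + 51 + 92 + 157).

332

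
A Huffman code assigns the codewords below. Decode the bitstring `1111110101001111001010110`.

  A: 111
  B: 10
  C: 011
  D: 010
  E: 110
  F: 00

Read left to right; each codeword is recognised as soon as it completes (prefix code):
  111→A | 111→A | 010→D | 10→B | 011→C | 110→E | 010→D | 10→B | 110→E
Decoded message: AADBCEDBE

AADBCEDBE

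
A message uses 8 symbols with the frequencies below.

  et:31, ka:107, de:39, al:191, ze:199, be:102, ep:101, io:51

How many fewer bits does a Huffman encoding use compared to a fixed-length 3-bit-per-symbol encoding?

199

Fixed-length: 3 bits × 821 symbols = 2463 bits.
Huffman merges:
merge et(31) and de(39): 70
merge io(51) and 70: 121
merge ep(101) and be(102): 203
merge ka(107) and 121: 228
merge al(191) and ze(199): 390
merge 203 and 228: 431
merge 390 and 431: 821
Huffman total = 70 + 121 + 203 + 228 + 390 + 431 + 821 = 2264 bits.
Saving = 2463 − 2264 = 199 bits.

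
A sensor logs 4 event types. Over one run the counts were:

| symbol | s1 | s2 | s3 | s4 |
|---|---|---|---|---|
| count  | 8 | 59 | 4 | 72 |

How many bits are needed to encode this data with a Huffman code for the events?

Build the Huffman tree bottom-up:
combine s3(4), s1(8) → 12
combine 12, s2(59) → 71
combine 71, s4(72) → 143
Each symbol's bit-cost is frequency × depth; summing gives 226 bits (equivalently 12 + 71 + 143).

226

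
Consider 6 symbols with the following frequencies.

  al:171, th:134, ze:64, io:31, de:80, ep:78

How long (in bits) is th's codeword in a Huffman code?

2

Repeatedly merge the two smallest:
combine io(31), ze(64) → 95
combine ep(78), de(80) → 158
combine 95, th(134) → 229
combine 158, al(171) → 329
combine 229, 329 → 558
The subtree containing th is merged 2 times, so code length = 2.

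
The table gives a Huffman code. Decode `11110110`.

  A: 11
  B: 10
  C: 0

AACAC

Read left to right; each codeword is recognised as soon as it completes (prefix code):
  11→A | 11→A | 0→C | 11→A | 0→C
Decoded message: AACAC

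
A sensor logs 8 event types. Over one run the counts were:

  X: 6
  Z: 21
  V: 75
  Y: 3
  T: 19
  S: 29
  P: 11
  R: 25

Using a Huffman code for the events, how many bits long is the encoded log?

Greedily combine the two least-frequent nodes:
merge Y(3) and X(6): 9
merge 9 and P(11): 20
merge T(19) and 20: 39
merge Z(21) and R(25): 46
merge S(29) and 39: 68
merge 46 and 68: 114
merge V(75) and 114: 189
Each symbol's bit-cost is frequency × depth; summing gives 485 bits (equivalently 9 + 20 + 39 + 46 + 68 + 114 + 189).

485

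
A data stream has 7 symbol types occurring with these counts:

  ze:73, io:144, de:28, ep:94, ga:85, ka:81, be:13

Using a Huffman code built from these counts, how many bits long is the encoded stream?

1357

Greedily combine the two least-frequent nodes:
merge be(13) and de(28): 41
merge 41 and ze(73): 114
merge ka(81) and ga(85): 166
merge ep(94) and 114: 208
merge io(144) and 166: 310
merge 208 and 310: 518
Total encoded bits = sum of merged weights = 41 + 114 + 166 + 208 + 310 + 518 = 1357.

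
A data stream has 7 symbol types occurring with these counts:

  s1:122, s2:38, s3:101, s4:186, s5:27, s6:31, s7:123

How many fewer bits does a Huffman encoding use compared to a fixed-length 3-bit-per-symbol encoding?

277

Fixed-length: 3 bits × 628 symbols = 1884 bits.
Huffman merges:
merge s5(27) and s6(31): 58
merge s2(38) and 58: 96
merge 96 and s3(101): 197
merge s1(122) and s7(123): 245
merge s4(186) and 197: 383
merge 245 and 383: 628
Huffman total = 58 + 96 + 197 + 245 + 383 + 628 = 1607 bits.
Saving = 1884 − 1607 = 277 bits.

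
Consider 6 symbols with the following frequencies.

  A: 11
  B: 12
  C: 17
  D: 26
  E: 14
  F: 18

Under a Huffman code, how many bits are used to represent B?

Huffman merges, smallest pair first:
merge A(11) and B(12): 23
merge E(14) and C(17): 31
merge F(18) and 23: 41
merge D(26) and 31: 57
merge 41 and 57: 98
B sits 3 levels below the root, so its codeword is 3 bits.

3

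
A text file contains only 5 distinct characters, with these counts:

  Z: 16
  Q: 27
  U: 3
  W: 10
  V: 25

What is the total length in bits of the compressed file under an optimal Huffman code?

175

Build the Huffman tree bottom-up:
merge U(3) and W(10): 13
merge 13 and Z(16): 29
merge V(25) and Q(27): 52
merge 29 and 52: 81
The encoded length is the sum of every internal node's weight: 13 + 29 + 52 + 81 = 175 bits.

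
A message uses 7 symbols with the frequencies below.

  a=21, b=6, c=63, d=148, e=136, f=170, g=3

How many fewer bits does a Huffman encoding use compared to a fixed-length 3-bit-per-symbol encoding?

415

Fixed-length: 3 bits × 547 symbols = 1641 bits.
Huffman merges:
merge g(3) and b(6): 9
merge 9 and a(21): 30
merge 30 and c(63): 93
merge 93 and e(136): 229
merge d(148) and f(170): 318
merge 229 and 318: 547
Huffman total = 9 + 30 + 93 + 229 + 318 + 547 = 1226 bits.
Saving = 1641 − 1226 = 415 bits.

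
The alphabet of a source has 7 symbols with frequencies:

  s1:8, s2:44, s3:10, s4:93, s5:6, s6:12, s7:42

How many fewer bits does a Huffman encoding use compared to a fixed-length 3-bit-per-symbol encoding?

158

Fixed-length: 3 bits × 215 symbols = 645 bits.
Huffman merges:
merge s5(6) and s1(8): 14
merge s3(10) and s6(12): 22
merge 14 and 22: 36
merge 36 and s7(42): 78
merge s2(44) and 78: 122
merge s4(93) and 122: 215
Huffman total = 14 + 22 + 36 + 78 + 122 + 215 = 487 bits.
Saving = 645 − 487 = 158 bits.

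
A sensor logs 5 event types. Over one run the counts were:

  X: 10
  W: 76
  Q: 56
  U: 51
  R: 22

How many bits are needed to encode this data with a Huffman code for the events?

462

Build the Huffman tree bottom-up:
X(10) + R(22) → 32
32 + U(51) → 83
Q(56) + W(76) → 132
83 + 132 → 215
Each symbol's bit-cost is frequency × depth; summing gives 462 bits (equivalently 32 + 83 + 132 + 215).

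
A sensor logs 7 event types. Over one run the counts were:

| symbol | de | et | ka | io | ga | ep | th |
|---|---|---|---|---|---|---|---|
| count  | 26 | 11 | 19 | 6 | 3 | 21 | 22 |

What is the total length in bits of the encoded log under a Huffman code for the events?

284

Build the Huffman tree bottom-up:
combine ga(3), io(6) → 9
combine 9, et(11) → 20
combine ka(19), 20 → 39
combine ep(21), th(22) → 43
combine de(26), 39 → 65
combine 43, 65 → 108
Total encoded bits = sum of merged weights = 9 + 20 + 39 + 43 + 65 + 108 = 284.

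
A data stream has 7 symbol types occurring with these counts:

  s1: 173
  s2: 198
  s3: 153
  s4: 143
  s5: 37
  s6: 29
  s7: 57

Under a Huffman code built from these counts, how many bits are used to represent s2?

2

Huffman merges, smallest pair first:
merge s6(29) and s5(37): 66
merge s7(57) and 66: 123
merge 123 and s4(143): 266
merge s3(153) and s1(173): 326
merge s2(198) and 266: 464
merge 326 and 464: 790
s2 sits 2 levels below the root, so its codeword is 2 bits.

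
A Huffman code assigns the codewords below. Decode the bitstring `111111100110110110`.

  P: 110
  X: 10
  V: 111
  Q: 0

VVXQPPP

Read left to right; each codeword is recognised as soon as it completes (prefix code):
  111→V | 111→V | 10→X | 0→Q | 110→P | 110→P | 110→P
Decoded message: VVXQPPP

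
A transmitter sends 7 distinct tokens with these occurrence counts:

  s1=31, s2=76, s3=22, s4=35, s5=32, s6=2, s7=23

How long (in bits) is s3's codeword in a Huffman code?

4

Repeatedly merge the two smallest:
s6(2) + s3(22) → 24
s7(23) + 24 → 47
s1(31) + s5(32) → 63
s4(35) + 47 → 82
63 + s2(76) → 139
82 + 139 → 221
s3 sits 4 levels below the root, so its codeword is 4 bits.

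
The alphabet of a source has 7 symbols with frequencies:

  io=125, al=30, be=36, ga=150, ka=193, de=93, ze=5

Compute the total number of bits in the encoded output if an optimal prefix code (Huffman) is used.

Merge the two smallest weights repeatedly:
combine ze(5), al(30) → 35
combine 35, be(36) → 71
combine 71, de(93) → 164
combine io(125), ga(150) → 275
combine 164, ka(193) → 357
combine 275, 357 → 632
Each symbol's bit-cost is frequency × depth; summing gives 1534 bits (equivalently 35 + 71 + 164 + 275 + 357 + 632).

1534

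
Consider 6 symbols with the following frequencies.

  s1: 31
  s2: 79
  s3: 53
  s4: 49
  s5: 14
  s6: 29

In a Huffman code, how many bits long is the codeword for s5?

Build the tree from the bottom:
combine s5(14), s6(29) → 43
combine s1(31), 43 → 74
combine s4(49), s3(53) → 102
combine 74, s2(79) → 153
combine 102, 153 → 255
s5 sits 4 levels below the root, so its codeword is 4 bits.

4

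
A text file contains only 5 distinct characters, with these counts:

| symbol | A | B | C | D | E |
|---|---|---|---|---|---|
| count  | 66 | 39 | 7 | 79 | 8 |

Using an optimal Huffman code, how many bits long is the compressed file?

388

Build the Huffman tree bottom-up:
C(7) + E(8) → 15
15 + B(39) → 54
54 + A(66) → 120
D(79) + 120 → 199
Total encoded bits = sum of merged weights = 15 + 54 + 120 + 199 = 388.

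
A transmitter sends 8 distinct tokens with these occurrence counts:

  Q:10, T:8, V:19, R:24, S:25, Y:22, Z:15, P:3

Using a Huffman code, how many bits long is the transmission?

Merge the two smallest weights repeatedly:
P(3) + T(8) → 11
Q(10) + 11 → 21
Z(15) + V(19) → 34
21 + Y(22) → 43
R(24) + S(25) → 49
34 + 43 → 77
49 + 77 → 126
Each symbol's bit-cost is frequency × depth; summing gives 361 bits (equivalently 11 + 21 + 34 + 43 + 49 + 77 + 126).

361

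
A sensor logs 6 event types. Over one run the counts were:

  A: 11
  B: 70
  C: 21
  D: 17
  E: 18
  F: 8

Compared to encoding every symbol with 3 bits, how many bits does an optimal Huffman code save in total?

Fixed-length: 3 bits × 145 symbols = 435 bits.
Huffman merges:
combine F(8), A(11) → 19
combine D(17), E(18) → 35
combine 19, C(21) → 40
combine 35, 40 → 75
combine B(70), 75 → 145
Huffman total = 19 + 35 + 40 + 75 + 145 = 314 bits.
Saving = 435 − 314 = 121 bits.

121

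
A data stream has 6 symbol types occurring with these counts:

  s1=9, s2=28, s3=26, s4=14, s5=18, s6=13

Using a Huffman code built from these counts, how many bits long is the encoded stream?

Merge the two smallest weights repeatedly:
merge s1(9) and s6(13): 22
merge s4(14) and s5(18): 32
merge 22 and s3(26): 48
merge s2(28) and 32: 60
merge 48 and 60: 108
Total encoded bits = sum of merged weights = 22 + 32 + 48 + 60 + 108 = 270.

270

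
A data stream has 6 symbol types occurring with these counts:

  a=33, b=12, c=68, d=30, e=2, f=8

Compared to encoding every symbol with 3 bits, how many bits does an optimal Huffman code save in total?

Fixed-length: 3 bits × 153 symbols = 459 bits.
Huffman merges:
merge e(2) and f(8): 10
merge 10 and b(12): 22
merge 22 and d(30): 52
merge a(33) and 52: 85
merge c(68) and 85: 153
Huffman total = 10 + 22 + 52 + 85 + 153 = 322 bits.
Saving = 459 − 322 = 137 bits.

137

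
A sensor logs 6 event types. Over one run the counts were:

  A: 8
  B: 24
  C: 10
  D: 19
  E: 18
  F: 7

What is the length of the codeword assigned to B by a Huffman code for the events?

2

Build the tree from the bottom:
F(7) + A(8) → 15
C(10) + 15 → 25
E(18) + D(19) → 37
B(24) + 25 → 49
37 + 49 → 86
B sits 2 levels below the root, so its codeword is 2 bits.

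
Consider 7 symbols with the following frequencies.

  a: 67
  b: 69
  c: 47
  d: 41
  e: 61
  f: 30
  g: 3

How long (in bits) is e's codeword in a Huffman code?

3

Repeatedly merge the two smallest:
g(3) + f(30) → 33
33 + d(41) → 74
c(47) + e(61) → 108
a(67) + b(69) → 136
74 + 108 → 182
136 + 182 → 318
The subtree containing e is merged 3 times, so code length = 3.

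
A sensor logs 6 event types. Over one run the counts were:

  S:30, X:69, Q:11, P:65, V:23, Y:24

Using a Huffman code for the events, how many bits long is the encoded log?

532

Build the Huffman tree bottom-up:
merge Q(11) and V(23): 34
merge Y(24) and S(30): 54
merge 34 and 54: 88
merge P(65) and X(69): 134
merge 88 and 134: 222
Total encoded bits = sum of merged weights = 34 + 54 + 88 + 134 + 222 = 532.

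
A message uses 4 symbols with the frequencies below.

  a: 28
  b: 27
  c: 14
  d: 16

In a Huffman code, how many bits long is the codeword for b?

Build the tree from the bottom:
combine c(14), d(16) → 30
combine b(27), a(28) → 55
combine 30, 55 → 85
b sits 2 levels below the root, so its codeword is 2 bits.

2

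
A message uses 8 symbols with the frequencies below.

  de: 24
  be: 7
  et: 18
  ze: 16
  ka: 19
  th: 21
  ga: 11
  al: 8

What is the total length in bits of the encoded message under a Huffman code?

Greedily combine the two least-frequent nodes:
combine be(7), al(8) → 15
combine ga(11), 15 → 26
combine ze(16), et(18) → 34
combine ka(19), th(21) → 40
combine de(24), 26 → 50
combine 34, 40 → 74
combine 50, 74 → 124
Each symbol's bit-cost is frequency × depth; summing gives 363 bits (equivalently 15 + 26 + 34 + 40 + 50 + 74 + 124).

363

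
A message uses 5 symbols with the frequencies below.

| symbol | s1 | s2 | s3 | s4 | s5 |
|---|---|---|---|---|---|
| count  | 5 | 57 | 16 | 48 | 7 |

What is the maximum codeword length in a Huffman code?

4

Merge the two lowest-weight nodes at each step:
merge s1(5) and s5(7): 12
merge 12 and s3(16): 28
merge 28 and s4(48): 76
merge s2(57) and 76: 133
The rarest symbols sit at the bottom; the longest codeword is 4 bits.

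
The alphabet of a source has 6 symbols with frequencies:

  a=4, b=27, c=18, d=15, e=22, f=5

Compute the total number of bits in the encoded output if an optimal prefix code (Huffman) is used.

215

Build the Huffman tree bottom-up:
merge a(4) and f(5): 9
merge 9 and d(15): 24
merge c(18) and e(22): 40
merge 24 and b(27): 51
merge 40 and 51: 91
The encoded length is the sum of every internal node's weight: 9 + 24 + 40 + 51 + 91 = 215 bits.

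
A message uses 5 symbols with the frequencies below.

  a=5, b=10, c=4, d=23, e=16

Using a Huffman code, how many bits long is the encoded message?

Greedily combine the two least-frequent nodes:
combine c(4), a(5) → 9
combine 9, b(10) → 19
combine e(16), 19 → 35
combine d(23), 35 → 58
Each symbol's bit-cost is frequency × depth; summing gives 121 bits (equivalently 9 + 19 + 35 + 58).

121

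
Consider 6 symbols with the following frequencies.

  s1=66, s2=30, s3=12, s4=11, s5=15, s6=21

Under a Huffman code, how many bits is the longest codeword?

4

Merge the two lowest-weight nodes at each step:
s4(11) + s3(12) → 23
s5(15) + s6(21) → 36
23 + s2(30) → 53
36 + 53 → 89
s1(66) + 89 → 155
The rarest symbols sit at the bottom; the longest codeword is 4 bits.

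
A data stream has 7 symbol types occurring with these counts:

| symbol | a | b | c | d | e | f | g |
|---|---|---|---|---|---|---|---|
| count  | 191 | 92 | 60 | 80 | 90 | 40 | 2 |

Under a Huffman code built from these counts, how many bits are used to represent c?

Build the tree from the bottom:
combine g(2), f(40) → 42
combine 42, c(60) → 102
combine d(80), e(90) → 170
combine b(92), 102 → 194
combine 170, a(191) → 361
combine 194, 361 → 555
c's leaf is at depth 3, giving a 3-bit codeword.

3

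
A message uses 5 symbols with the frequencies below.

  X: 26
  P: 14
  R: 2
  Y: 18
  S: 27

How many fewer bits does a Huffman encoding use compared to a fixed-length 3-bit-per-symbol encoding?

Fixed-length: 3 bits × 87 symbols = 261 bits.
Huffman merges:
combine R(2), P(14) → 16
combine 16, Y(18) → 34
combine X(26), S(27) → 53
combine 34, 53 → 87
Huffman total = 16 + 34 + 53 + 87 = 190 bits.
Saving = 261 − 190 = 71 bits.

71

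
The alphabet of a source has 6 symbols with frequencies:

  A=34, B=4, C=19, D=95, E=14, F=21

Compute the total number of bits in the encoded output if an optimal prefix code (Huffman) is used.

Greedily combine the two least-frequent nodes:
combine B(4), E(14) → 18
combine 18, C(19) → 37
combine F(21), A(34) → 55
combine 37, 55 → 92
combine 92, D(95) → 187
Total encoded bits = sum of merged weights = 18 + 37 + 55 + 92 + 187 = 389.

389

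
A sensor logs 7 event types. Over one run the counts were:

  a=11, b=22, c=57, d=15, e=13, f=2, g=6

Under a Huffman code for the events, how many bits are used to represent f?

Repeatedly merge the two smallest:
f(2) + g(6) → 8
8 + a(11) → 19
e(13) + d(15) → 28
19 + b(22) → 41
28 + 41 → 69
c(57) + 69 → 126
The subtree containing f is merged 5 times, so code length = 5.

5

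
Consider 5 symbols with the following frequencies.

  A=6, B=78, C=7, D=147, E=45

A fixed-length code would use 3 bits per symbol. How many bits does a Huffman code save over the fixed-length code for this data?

Fixed-length: 3 bits × 283 symbols = 849 bits.
Huffman merges:
merge A(6) and C(7): 13
merge 13 and E(45): 58
merge 58 and B(78): 136
merge 136 and D(147): 283
Huffman total = 13 + 58 + 136 + 283 = 490 bits.
Saving = 849 − 490 = 359 bits.

359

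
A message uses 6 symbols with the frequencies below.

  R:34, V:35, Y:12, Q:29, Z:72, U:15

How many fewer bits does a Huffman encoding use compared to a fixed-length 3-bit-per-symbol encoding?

117

Fixed-length: 3 bits × 197 symbols = 591 bits.
Huffman merges:
combine Y(12), U(15) → 27
combine 27, Q(29) → 56
combine R(34), V(35) → 69
combine 56, 69 → 125
combine Z(72), 125 → 197
Huffman total = 27 + 56 + 69 + 125 + 197 = 474 bits.
Saving = 591 − 474 = 117 bits.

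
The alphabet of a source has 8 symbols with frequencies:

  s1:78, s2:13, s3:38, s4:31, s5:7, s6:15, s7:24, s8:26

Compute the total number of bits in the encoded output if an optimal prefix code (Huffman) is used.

635

Build the Huffman tree bottom-up:
s5(7) + s2(13) → 20
s6(15) + 20 → 35
s7(24) + s8(26) → 50
s4(31) + 35 → 66
s3(38) + 50 → 88
66 + s1(78) → 144
88 + 144 → 232
Total encoded bits = sum of merged weights = 20 + 35 + 50 + 66 + 88 + 144 + 232 = 635.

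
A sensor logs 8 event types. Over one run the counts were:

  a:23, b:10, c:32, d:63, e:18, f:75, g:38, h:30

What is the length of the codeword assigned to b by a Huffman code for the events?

5

Huffman merges, smallest pair first:
combine b(10), e(18) → 28
combine a(23), 28 → 51
combine h(30), c(32) → 62
combine g(38), 51 → 89
combine 62, d(63) → 125
combine f(75), 89 → 164
combine 125, 164 → 289
b sits 5 levels below the root, so its codeword is 5 bits.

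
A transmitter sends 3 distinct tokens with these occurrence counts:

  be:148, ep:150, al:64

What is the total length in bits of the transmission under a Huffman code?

574

Merge the two smallest weights repeatedly:
combine al(64), be(148) → 212
combine ep(150), 212 → 362
Each symbol's bit-cost is frequency × depth; summing gives 574 bits (equivalently 212 + 362).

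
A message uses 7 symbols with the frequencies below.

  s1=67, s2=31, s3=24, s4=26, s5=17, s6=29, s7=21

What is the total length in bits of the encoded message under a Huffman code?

578

Build the Huffman tree bottom-up:
combine s5(17), s7(21) → 38
combine s3(24), s4(26) → 50
combine s6(29), s2(31) → 60
combine 38, 50 → 88
combine 60, s1(67) → 127
combine 88, 127 → 215
Each symbol's bit-cost is frequency × depth; summing gives 578 bits (equivalently 38 + 50 + 60 + 88 + 127 + 215).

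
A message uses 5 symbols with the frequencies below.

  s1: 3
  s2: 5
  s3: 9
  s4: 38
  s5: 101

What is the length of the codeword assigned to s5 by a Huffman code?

1

Build the tree from the bottom:
combine s1(3), s2(5) → 8
combine 8, s3(9) → 17
combine 17, s4(38) → 55
combine 55, s5(101) → 156
s5 sits one level below the root: a 1-bit codeword.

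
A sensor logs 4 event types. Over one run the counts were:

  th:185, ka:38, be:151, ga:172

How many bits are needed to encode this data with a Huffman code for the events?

Greedily combine the two least-frequent nodes:
combine ka(38), be(151) → 189
combine ga(172), th(185) → 357
combine 189, 357 → 546
Each symbol's bit-cost is frequency × depth; summing gives 1092 bits (equivalently 189 + 357 + 546).

1092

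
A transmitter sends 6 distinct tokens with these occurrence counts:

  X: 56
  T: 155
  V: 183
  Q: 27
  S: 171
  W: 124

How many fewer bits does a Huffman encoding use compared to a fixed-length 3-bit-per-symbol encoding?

426

Fixed-length: 3 bits × 716 symbols = 2148 bits.
Huffman merges:
merge Q(27) and X(56): 83
merge 83 and W(124): 207
merge T(155) and S(171): 326
merge V(183) and 207: 390
merge 326 and 390: 716
Huffman total = 83 + 207 + 326 + 390 + 716 = 1722 bits.
Saving = 2148 − 1722 = 426 bits.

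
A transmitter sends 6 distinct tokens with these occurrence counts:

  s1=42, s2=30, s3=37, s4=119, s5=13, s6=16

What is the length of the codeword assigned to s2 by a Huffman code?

Huffman merges, smallest pair first:
combine s5(13), s6(16) → 29
combine 29, s2(30) → 59
combine s3(37), s1(42) → 79
combine 59, 79 → 138
combine s4(119), 138 → 257
s2 sits 3 levels below the root, so its codeword is 3 bits.

3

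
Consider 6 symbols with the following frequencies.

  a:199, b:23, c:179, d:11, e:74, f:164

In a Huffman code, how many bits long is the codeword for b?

4

Repeatedly merge the two smallest:
d(11) + b(23) → 34
34 + e(74) → 108
108 + f(164) → 272
c(179) + a(199) → 378
272 + 378 → 650
b sits 4 levels below the root, so its codeword is 4 bits.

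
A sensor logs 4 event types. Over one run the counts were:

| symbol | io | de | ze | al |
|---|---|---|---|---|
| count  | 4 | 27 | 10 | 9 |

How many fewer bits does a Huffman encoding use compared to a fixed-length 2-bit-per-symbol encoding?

Fixed-length: 2 bits × 50 symbols = 100 bits.
Huffman merges:
merge io(4) and al(9): 13
merge ze(10) and 13: 23
merge 23 and de(27): 50
Huffman total = 13 + 23 + 50 = 86 bits.
Saving = 100 − 86 = 14 bits.

14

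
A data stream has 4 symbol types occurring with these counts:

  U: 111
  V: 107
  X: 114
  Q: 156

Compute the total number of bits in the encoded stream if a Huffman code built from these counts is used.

Merge the two smallest weights repeatedly:
merge V(107) and U(111): 218
merge X(114) and Q(156): 270
merge 218 and 270: 488
The encoded length is the sum of every internal node's weight: 218 + 270 + 488 = 976 bits.

976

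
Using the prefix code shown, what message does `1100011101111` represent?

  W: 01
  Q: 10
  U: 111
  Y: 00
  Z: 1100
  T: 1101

ZWTU

Read left to right; each codeword is recognised as soon as it completes (prefix code):
  1100→Z | 01→W | 1101→T | 111→U
Decoded message: ZWTU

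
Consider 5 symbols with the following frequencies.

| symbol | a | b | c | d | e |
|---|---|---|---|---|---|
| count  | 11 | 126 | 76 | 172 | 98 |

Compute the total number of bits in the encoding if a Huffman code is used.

Greedily combine the two least-frequent nodes:
merge a(11) and c(76): 87
merge 87 and e(98): 185
merge b(126) and d(172): 298
merge 185 and 298: 483
Total encoded bits = sum of merged weights = 87 + 185 + 298 + 483 = 1053.

1053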